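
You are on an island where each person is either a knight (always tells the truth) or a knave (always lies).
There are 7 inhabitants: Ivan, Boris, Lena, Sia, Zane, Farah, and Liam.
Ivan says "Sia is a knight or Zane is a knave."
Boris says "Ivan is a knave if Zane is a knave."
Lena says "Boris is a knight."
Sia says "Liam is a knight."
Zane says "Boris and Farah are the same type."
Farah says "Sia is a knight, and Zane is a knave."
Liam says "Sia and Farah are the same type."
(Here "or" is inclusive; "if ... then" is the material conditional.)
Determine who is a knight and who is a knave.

Knights: Ivan, Sia, Farah, and Liam. Knaves: Boris, Lena, and Zane.

Ivan is a knight, and the claim "Sia is a knight or Zane is a knave" is indeed true.
Since Boris is a knave, "Ivan is a knave if Zane is a knave" needs to be false, which holds.
As a knave, Lena's statement "Boris is a knight" should be false; it is.
Sia (knight): "Liam is a knight" — true. ✓
Zane is a knave; "Boris and Farah are the same type" is false, as required.
Farah is a knight, and the claim "Sia is a knight, and Zane is a knave" is indeed true.
Liam is a knight, and the claim "Sia and Farah are the same type" is indeed true.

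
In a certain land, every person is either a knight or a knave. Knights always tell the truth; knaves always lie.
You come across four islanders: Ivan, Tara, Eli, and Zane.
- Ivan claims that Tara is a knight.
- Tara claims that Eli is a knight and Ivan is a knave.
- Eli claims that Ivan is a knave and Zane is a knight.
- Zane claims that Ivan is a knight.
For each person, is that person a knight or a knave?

Suppose Ivan is a knight. Then Ivan's statement "Tara is a knight" would have to be true. Checking the 8 ways to assign the others, none is consistent with every speaker.
(For instance, with Tara=knave, Eli=knave, Zane=knave, Ivan's claim "Tara is a knight" comes out false where it would need to be true.)
So Ivan must be a knave, making "Tara is a knight" false. Taking Ivan=knave, Tara=knave, Eli=knave, Zane=knave, each remaining statement checks out:
  Tara (knave): "Eli is a knight and Ivan is a knave" — false. ✓
  Eli (knave): "Ivan is a knave and Zane is a knight" — false. ✓
  Zane (knave): "Ivan is a knight" — false. ✓
This is the unique consistent assignment.

Knights: none. Knaves: Ivan, Tara, Eli, and Zane.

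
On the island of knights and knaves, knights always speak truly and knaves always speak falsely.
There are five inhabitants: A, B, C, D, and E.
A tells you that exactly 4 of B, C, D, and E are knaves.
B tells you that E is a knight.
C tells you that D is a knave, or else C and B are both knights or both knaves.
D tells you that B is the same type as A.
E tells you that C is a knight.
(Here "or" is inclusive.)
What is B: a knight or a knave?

B is a knight.

Consistent assignments: {A=knave, B=knight, C=knight, D=knave, E=knight}
In every consistent assignment, B is a knight.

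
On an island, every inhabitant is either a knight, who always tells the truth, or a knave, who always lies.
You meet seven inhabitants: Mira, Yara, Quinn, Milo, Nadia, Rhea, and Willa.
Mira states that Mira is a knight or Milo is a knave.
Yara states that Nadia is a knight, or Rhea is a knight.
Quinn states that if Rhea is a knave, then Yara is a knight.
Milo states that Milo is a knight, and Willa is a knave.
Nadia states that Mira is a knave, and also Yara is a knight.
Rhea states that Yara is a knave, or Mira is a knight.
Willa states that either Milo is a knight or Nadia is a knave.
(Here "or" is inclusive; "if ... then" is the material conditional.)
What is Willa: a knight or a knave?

Willa is a knight.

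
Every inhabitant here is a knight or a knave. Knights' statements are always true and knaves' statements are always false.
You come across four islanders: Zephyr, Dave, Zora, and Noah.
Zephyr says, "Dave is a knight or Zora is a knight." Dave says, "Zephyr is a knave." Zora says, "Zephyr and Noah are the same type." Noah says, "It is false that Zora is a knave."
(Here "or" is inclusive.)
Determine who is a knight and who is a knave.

Zephyr is a knight, Dave is a knave, Zora is a knight, and Noah is a knight.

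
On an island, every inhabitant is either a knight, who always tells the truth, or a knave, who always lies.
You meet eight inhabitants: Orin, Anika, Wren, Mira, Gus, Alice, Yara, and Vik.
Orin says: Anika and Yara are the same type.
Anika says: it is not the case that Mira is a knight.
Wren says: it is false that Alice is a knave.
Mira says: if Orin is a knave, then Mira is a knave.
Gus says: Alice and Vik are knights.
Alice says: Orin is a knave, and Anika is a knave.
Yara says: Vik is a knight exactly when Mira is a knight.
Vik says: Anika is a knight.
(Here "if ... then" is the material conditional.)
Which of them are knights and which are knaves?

As a knight, Orin's statement "Anika and Yara are the same type" should be True; it is.
Anika is a knave, and the claim "it is not the case that Mira is a knight" is indeed False.
Wren (knave): "it is false that Alice is a knave" — False. ✓
As a knight, Mira's statement "if Orin is a knave, then Mira is a knave" should be True; it is.
Gus is a knave, and the claim "Alice and Vik are knights" is indeed False.
Since Alice is a knave, "Orin is a knave, and Anika is a knave" needs to be False, which holds.
Yara is a knave; "Vik is a knight exactly when Mira is a knight" is False, as required.
Vik is a knave; "Anika is a knight" is False, as required.

Orin is a knight, Anika is a knave, Wren is a knave, Mira is a knight, Gus is a knave, Alice is a knave, Yara is a knave, and Vik is a knave.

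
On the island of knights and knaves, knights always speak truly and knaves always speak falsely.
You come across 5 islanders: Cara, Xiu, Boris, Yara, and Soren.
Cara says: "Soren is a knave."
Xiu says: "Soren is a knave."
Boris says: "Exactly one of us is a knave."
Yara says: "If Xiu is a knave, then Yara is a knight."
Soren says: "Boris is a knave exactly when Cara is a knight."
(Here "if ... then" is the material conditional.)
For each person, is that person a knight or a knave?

As a knight, Cara's statement "Soren is a knave" should be true; it is.
Since Xiu is a knight, "Soren is a knave" needs to be true, which holds.
Boris (knight): "exactly one of us is a knave" — true. ✓
Since Yara is a knight, "if Xiu is a knave, then Yara is a knight" needs to be true, which holds.
Soren is a knave; "Boris is a knave exactly when Cara is a knight" is False, as required.

Cara is a knight, Xiu is a knight, Boris is a knight, Yara is a knight, and Soren is a knave.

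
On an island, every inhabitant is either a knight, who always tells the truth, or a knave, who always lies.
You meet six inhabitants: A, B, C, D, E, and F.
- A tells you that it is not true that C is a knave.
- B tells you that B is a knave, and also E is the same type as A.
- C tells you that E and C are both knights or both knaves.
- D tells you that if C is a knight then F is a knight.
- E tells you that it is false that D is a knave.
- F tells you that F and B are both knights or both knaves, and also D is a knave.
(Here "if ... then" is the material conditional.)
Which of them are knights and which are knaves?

A is a knave, B is a knave, C is a knave, D is a knight, E is a knight, and F is a knave.

A is a knave; "it is not true that C is a knave" is False, as required.
Since B is a knave, "B is a knave, and also E is the same type as A" needs to be False, which holds.
C is a knave; "E and C are both knights or both knaves" is False, as required.
As a knight, D's statement "if C is a knight then F is a knight" should be True; it is.
Since E is a knight, "it is false that D is a knave" needs to be True, which holds.
Since F is a knave, "F and B are both knights or both knaves, and also D is a knave" needs to be False, which holds.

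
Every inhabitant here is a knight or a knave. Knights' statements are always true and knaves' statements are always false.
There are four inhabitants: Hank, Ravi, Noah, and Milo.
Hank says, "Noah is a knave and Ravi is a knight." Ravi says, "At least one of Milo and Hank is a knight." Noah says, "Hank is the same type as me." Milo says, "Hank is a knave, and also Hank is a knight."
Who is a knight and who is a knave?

Since Hank is a knight, "Noah is a knave and Ravi is a knight" needs to be True, which holds.
As a knight, Ravi's statement "at least one of Milo and Hank is a knight" should be True; it is.
Since Noah is a knave, "Hank is the same type as me" needs to be False, which holds.
Since Milo is a knave, "Hank is a knave, and also Hank is a knight" needs to be False, which holds.

Knights: Hank and Ravi. Knaves: Noah and Milo.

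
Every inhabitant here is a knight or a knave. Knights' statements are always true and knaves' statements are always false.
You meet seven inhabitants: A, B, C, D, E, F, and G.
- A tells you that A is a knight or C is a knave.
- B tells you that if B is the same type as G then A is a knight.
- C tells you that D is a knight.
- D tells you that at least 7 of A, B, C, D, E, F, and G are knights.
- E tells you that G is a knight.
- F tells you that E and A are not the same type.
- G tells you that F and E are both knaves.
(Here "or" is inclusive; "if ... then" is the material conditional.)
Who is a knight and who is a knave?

Knights: A, B, and F. Knaves: C, D, E, and G.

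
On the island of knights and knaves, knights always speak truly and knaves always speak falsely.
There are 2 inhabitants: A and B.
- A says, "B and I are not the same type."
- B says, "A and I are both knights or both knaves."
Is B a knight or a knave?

B is a knave.

Consistent assignments: {A=knight, B=knave}
In every consistent assignment, B is a knave.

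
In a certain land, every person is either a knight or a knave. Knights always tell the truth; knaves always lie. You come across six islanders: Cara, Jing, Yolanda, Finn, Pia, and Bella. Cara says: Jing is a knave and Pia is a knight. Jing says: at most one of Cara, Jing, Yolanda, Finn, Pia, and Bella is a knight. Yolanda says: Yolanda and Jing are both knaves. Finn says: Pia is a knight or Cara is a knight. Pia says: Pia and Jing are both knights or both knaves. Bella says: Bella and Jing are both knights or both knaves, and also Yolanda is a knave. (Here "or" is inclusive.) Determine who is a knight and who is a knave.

Knights: Jing. Knaves: Cara, Yolanda, Finn, Pia, and Bella.

Since Cara is a knave, "Jing is a knave and Pia is a knight" needs to be false, which holds.
As a knight, Jing's statement "at most one of Cara, Jing, Yolanda, Finn, Pia, and Bella is a knight" should be true; it is.
Yolanda (knave): "Yolanda and Jing are both knaves" — false. ✓
Finn (knave): "Pia is a knight or Cara is a knight" — false. ✓
Pia is a knave, so "Pia and Jing are both knights or both knaves" must be false — and it is.
Bella is a knave; "Bella and Jing are both knights or both knaves, and also Yolanda is a knave" is false, as required.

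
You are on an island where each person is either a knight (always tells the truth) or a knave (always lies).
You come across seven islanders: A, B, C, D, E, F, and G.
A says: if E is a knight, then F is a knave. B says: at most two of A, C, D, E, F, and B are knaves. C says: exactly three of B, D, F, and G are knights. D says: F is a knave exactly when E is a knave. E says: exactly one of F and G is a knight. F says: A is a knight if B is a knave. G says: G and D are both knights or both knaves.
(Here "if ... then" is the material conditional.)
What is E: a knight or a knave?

E is a knight.

Consistent assignments: {A=knave, B=knight, C=knight, D=knight, E=knight, F=knight, G=knave}
In every consistent assignment, E is a knight.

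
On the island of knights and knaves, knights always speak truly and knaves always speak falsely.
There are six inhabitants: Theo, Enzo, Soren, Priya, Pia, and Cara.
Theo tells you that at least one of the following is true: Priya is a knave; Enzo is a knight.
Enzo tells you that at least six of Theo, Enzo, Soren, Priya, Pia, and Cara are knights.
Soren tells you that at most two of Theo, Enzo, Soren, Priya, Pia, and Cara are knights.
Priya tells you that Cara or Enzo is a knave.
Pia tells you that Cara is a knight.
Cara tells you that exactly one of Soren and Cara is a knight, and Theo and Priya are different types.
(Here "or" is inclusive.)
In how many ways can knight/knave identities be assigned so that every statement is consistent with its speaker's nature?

Consistent assignments:
  Theo=knave, Enzo=knave, Soren=knave, Priya=knight, Pia=knight, Cara=knight

1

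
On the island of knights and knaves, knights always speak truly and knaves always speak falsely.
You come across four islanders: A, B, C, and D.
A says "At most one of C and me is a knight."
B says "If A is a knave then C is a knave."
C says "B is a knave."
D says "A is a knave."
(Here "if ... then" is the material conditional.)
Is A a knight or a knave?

A is a knight.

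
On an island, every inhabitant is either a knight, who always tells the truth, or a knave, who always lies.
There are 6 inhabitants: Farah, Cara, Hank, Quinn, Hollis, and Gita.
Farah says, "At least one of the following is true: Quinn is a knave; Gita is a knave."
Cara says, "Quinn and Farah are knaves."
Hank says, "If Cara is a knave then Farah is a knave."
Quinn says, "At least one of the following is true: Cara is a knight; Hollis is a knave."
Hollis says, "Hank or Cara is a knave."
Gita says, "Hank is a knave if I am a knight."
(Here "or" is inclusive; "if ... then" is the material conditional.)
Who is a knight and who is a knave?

Knights: Farah, Hollis, and Gita. Knaves: Cara, Hank, and Quinn.

Farah is a knight; "at least one of the following is true: Quinn is a knave; Gita is a knave" is True, as required.
Cara is a knave; "Quinn and Farah are knaves" is False, as required.
Hank is a knave; "if Cara is a knave then Farah is a knave" is False, as required.
Since Quinn is a knave, "at least one of the following is true: Cara is a knight; Hollis is a knave" needs to be False, which holds.
Hollis is a knight; "Hank or Cara is a knave" is True, as required.
Gita is a knight, so "Hank is a knave if I am a knight" must be True — and it is.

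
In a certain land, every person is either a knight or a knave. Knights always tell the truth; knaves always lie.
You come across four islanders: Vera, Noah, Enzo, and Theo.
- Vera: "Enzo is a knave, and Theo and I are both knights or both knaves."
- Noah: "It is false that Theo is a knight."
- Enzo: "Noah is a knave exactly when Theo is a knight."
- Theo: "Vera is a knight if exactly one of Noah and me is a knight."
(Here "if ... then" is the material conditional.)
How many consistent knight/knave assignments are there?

Consistent assignments:
  Vera=knave, Noah=knight, Enzo=knight, Theo=knave

1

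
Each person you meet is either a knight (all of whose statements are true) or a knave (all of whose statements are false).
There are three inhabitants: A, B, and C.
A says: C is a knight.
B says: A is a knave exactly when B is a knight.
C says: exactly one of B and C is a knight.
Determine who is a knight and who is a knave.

A (knave): "C is a knight" — false. ✓
B is a knave; "A is a knave exactly when B is a knight" is false, as required.
C is a knave; "exactly one of B and C is a knight" is false, as required.

A is a knave, B is a knave, and C is a knave.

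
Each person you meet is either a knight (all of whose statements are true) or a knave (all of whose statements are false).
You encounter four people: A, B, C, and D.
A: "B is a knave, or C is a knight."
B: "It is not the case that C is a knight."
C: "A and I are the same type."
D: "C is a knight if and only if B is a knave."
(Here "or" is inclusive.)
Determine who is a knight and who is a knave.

Suppose A is a knave. Then A's statement "B is a knave, or C is a knight" would have to be false. Checking the 8 ways to assign the others, none is consistent with every speaker.
(For instance, with B=knave, C=knight, D=knight, A's claim "B is a knave, or C is a knight" comes out true where it would need to be false.)
So A must be a knight, making "B is a knave, or C is a knight" true. Taking A=knight, B=knave, C=knight, D=knight, each remaining statement checks out:
  B (knave): "it is not the case that C is a knight" — false. ✓
  C (knight): "A and I are the same type" — true. ✓
  D (knight): "C is a knight if and only if B is a knave" — true. ✓
This is the unique consistent assignment.

Knights: A, C, and D. Knaves: B.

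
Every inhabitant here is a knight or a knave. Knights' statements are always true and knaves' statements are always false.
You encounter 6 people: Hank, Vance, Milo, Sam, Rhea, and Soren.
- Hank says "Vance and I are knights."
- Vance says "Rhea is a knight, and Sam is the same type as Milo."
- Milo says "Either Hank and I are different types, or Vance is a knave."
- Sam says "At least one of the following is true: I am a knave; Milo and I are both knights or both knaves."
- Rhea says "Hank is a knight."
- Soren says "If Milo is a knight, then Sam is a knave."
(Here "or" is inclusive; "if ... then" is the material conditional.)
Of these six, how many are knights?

The unique consistent assignment is Hank=knave, Vance=knave, Milo=knight, Sam=knight, Rhea=knave, Soren=knave.
That has 2 knights.

2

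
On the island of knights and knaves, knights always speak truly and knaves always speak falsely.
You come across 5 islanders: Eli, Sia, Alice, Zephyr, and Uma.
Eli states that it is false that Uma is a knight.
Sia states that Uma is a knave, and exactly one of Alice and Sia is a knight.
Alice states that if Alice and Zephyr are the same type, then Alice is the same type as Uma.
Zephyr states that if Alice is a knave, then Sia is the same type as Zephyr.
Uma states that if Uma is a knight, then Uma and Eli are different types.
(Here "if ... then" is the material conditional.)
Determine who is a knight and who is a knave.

Suppose Eli is a knight. Then Eli's statement "it is false that Uma is a knight" would have to be true. Checking the 16 ways to assign the others, none is consistent with every speaker.
(For instance, with Sia=knave, Alice=knight, Zephyr=knight, Uma=knight, Eli's claim "it is false that Uma is a knight" comes out false where it would need to be true.)
So Eli must be a knave, making "it is false that Uma is a knight" false. Taking Eli=knave, Sia=knave, Alice=knight, Zephyr=knight, Uma=knight, each remaining statement checks out:
  Sia (knave): "Uma is a knave, and exactly one of Alice and Sia is a knight" — false. ✓
  Alice (knight): "if Alice and Zephyr are the same type, then Alice is the same type as Uma" — true. ✓
  Zephyr (knight): "if Alice is a knave, then Sia is the same type as Zephyr" — true. ✓
  Uma (knight): "if Uma is a knight, then Uma and Eli are different types" — true. ✓
This is the unique consistent assignment.

Knights: Alice, Zephyr, and Uma. Knaves: Eli and Sia.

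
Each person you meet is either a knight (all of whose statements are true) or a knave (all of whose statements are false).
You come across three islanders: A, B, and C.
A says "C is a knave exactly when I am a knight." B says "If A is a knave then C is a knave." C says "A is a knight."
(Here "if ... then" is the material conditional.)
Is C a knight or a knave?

C is a knave.

Consistent assignments: {A=knave, B=knight, C=knave}
In every consistent assignment, C is a knave.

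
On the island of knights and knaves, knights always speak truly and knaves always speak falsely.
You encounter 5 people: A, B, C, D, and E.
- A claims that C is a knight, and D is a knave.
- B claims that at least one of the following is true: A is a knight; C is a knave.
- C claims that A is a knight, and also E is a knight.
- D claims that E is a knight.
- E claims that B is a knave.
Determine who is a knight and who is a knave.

A is a knave, B is a knight, C is a knave, D is a knave, and E is a knave.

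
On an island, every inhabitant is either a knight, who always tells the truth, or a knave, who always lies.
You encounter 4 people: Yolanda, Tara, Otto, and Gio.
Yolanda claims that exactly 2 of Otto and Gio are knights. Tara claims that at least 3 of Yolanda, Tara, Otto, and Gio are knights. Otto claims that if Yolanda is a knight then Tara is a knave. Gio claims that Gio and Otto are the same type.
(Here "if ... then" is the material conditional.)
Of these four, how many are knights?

1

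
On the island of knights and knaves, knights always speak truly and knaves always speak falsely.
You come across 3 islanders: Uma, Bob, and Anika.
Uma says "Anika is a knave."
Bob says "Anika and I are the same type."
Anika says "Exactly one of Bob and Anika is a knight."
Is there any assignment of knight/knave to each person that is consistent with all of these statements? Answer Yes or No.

Yes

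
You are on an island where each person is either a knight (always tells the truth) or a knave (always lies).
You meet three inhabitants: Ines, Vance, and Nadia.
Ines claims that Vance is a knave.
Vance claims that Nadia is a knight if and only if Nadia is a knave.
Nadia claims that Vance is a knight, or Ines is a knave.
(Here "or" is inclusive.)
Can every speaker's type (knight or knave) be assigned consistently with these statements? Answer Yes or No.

Yes

One consistent assignment: Ines=knight, Vance=knave, Nadia=knave.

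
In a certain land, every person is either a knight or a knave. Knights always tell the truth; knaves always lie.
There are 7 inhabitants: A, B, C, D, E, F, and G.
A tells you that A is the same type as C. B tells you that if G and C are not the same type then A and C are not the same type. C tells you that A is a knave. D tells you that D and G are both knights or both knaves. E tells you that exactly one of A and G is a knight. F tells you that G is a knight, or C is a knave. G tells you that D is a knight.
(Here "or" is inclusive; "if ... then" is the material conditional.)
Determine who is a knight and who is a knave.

A is a knave, B is a knight, C is a knight, D is a knight, E is a knight, F is a knight, and G is a knight.

A (knave): "A is the same type as C" — false. ✓
B is a knight; "if G and C are not the same type then A and C are not the same type" is True, as required.
C is a knight, so "A is a knave" must be True — and it is.
Since D is a knight, "D and G are both knights or both knaves" needs to be True, which holds.
E (knight): "exactly one of A and G is a knight" — True. ✓
F is a knight; "G is a knight, or C is a knave" is True, as required.
As a knight, G's statement "D is a knight" should be True; it is.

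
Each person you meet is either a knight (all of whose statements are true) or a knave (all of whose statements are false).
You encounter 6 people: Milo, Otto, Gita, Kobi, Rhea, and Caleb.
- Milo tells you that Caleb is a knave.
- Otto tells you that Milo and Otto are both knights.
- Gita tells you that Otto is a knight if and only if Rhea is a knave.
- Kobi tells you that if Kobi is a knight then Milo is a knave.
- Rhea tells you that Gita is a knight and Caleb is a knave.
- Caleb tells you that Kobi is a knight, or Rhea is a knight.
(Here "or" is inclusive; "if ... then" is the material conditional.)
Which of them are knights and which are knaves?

Knights: Kobi and Caleb. Knaves: Milo, Otto, Gita, and Rhea.

Milo is a knave, and the claim "Caleb is a knave" is indeed False.
Otto is a knave, and the claim "Milo and Otto are both knights" is indeed False.
As a knave, Gita's statement "Otto is a knight if and only if Rhea is a knave" should be False; it is.
Kobi is a knight, and the claim "if Kobi is a knight then Milo is a knave" is indeed True.
Rhea (knave): "Gita is a knight and Caleb is a knave" — False. ✓
Caleb is a knight, so "Kobi is a knight, or Rhea is a knight" must be True — and it is.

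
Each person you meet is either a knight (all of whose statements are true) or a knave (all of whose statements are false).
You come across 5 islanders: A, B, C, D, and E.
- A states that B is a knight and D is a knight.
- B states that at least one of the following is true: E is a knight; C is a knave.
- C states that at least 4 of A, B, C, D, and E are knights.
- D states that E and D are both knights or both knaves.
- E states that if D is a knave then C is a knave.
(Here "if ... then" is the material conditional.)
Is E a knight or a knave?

E is a knight.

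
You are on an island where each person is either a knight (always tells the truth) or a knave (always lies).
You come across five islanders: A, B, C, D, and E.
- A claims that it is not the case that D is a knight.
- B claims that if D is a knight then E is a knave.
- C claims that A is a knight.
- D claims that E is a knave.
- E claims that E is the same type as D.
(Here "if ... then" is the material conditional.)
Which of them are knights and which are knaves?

Suppose A is a knight. Then A's statement "it is not the case that D is a knight" would have to be true. Checking the 16 ways to assign the others, none is consistent with every speaker.
(For instance, with B=knight, C=knave, D=knight, E=knave, A's claim "it is not the case that D is a knight" comes out false where it would need to be true.)
So A must be a knave, making "it is not the case that D is a knight" false. Taking A=knave, B=knight, C=knave, D=knight, E=knave, each remaining statement checks out:
  B (knight): "if D is a knight then E is a knave" — true. ✓
  C (knave): "A is a knight" — false. ✓
  D (knight): "E is a knave" — true. ✓
  E (knave): "E is the same type as D" — false. ✓
This is the unique consistent assignment.

A is a knave, B is a knight, C is a knave, D is a knight, and E is a knave.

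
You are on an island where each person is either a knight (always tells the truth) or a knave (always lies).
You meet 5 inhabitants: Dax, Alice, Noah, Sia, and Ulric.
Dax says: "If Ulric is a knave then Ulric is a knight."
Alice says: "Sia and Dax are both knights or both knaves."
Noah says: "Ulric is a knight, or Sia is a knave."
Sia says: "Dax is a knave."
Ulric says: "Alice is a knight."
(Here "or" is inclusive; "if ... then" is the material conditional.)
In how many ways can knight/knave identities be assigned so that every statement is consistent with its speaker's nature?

1

Consistent assignments:
  Dax=knave, Alice=knave, Noah=knave, Sia=knight, Ulric=knave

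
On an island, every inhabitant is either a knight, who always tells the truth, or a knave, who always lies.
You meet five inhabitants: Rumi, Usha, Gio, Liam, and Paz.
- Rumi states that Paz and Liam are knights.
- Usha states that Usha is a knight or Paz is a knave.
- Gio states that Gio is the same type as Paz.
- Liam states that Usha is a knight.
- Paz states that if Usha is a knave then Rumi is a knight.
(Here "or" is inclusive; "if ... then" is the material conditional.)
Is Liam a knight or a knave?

Liam is a knight.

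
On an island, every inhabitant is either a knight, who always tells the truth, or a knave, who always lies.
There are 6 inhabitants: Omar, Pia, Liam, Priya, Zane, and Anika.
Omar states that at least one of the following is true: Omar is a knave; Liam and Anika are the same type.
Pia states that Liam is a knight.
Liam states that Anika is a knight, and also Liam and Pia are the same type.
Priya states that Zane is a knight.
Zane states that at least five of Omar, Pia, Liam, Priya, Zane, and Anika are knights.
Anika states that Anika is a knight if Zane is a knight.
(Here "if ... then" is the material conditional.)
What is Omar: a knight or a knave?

Omar is a knight.

Consistent assignments: {Omar=knight, Pia=knight, Liam=knight, Priya=knight, Zane=knight, Anika=knight}; {Omar=knight, Pia=knight, Liam=knight, Priya=knave, Zane=knave, Anika=knight}
In every consistent assignment, Omar is a knight.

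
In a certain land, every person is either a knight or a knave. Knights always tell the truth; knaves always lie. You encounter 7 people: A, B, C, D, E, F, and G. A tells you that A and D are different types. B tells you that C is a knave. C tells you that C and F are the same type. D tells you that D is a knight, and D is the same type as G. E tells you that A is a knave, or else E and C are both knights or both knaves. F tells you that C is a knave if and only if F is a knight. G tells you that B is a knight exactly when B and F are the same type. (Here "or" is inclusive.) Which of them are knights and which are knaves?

Knights: B, E, F, and G. Knaves: A, C, and D.

A is a knave, and the claim "A and D are different types" is indeed False.
B is a knight, so "C is a knave" must be True — and it is.
C is a knave, so "C and F are the same type" must be False — and it is.
Since D is a knave, "D is a knight, and D is the same type as G" needs to be False, which holds.
Since E is a knight, "A is a knave, or else E and C are both knights or both knaves" needs to be True, which holds.
Since F is a knight, "C is a knave if and only if F is a knight" needs to be True, which holds.
G (knight): "B is a knight exactly when B and F are the same type" — True. ✓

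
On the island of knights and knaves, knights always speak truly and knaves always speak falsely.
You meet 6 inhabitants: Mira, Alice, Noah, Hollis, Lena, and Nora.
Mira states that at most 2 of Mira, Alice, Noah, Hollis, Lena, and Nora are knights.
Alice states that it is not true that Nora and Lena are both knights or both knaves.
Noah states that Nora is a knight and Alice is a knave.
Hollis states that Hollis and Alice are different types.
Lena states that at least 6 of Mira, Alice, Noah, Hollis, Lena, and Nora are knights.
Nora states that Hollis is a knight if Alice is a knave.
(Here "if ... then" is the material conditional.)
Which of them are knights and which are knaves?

Mira (knight): "at most 2 of Mira, Alice, Noah, Hollis, Lena, and Nora are knights" — True. ✓
Alice (knave): "it is not true that Nora and Lena are both knights or both knaves" — false. ✓
Noah is a knave, so "Nora is a knight and Alice is a knave" must be false — and it is.
Hollis is a knave; "Hollis and Alice are different types" is false, as required.
Lena is a knave, so "at least 6 of Mira, Alice, Noah, Hollis, Lena, and Nora are knights" must be false — and it is.
Nora is a knave; "Hollis is a knight if Alice is a knave" is false, as required.

Knights: Mira. Knaves: Alice, Noah, Hollis, Lena, and Nora.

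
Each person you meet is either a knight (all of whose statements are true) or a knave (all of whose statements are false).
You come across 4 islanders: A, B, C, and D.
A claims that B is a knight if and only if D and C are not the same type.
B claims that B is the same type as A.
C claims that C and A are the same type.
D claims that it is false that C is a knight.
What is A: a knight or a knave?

Consistent assignments: {A=knight, B=knight, C=knight, D=knave}; {A=knight, B=knight, C=knave, D=knight}
In every consistent assignment, A is a knight.

A is a knight.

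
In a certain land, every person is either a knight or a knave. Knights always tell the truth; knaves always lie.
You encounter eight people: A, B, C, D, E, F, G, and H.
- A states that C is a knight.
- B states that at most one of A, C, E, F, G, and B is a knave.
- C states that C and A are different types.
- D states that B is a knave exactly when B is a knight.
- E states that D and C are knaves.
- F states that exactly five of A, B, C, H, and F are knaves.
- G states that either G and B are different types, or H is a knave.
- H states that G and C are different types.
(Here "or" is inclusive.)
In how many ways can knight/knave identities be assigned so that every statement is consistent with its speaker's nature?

1

Consistent assignments:
  A=knave, B=knave, C=knave, D=knave, E=knight, F=knave, G=knight, H=knight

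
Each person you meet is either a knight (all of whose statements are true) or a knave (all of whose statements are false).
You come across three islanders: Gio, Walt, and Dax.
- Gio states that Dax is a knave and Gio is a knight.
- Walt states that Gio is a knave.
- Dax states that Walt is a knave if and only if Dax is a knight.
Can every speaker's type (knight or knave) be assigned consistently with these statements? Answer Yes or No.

Yes

One consistent assignment: Gio=knight, Walt=knave, Dax=knave.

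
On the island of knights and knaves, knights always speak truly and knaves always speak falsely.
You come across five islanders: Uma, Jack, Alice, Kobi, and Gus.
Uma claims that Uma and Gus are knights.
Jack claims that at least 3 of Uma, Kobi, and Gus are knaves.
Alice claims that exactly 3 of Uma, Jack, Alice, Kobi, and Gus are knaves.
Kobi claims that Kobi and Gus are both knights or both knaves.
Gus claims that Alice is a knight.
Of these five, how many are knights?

The unique consistent assignment is Uma=knave, Jack=knave, Alice=knight, Kobi=knave, Gus=knight.
That has 2 knights.

2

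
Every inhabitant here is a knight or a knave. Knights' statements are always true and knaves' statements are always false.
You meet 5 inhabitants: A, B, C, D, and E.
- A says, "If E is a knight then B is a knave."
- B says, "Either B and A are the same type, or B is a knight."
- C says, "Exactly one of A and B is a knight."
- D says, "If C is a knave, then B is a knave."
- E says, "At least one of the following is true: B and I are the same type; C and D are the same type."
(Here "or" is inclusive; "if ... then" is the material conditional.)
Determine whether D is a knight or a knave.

D is a knight.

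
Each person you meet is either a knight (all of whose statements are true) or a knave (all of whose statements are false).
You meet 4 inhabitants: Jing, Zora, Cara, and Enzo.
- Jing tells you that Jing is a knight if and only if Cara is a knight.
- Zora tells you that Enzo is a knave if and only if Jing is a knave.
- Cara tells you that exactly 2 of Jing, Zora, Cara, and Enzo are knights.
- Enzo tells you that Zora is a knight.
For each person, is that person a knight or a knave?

Suppose Jing is a knave. Then Jing's statement "Jing is a knight if and only if Cara is a knight" would have to be false. Checking the 8 ways to assign the others, none is consistent with every speaker.
(For instance, with Zora=knave, Cara=knight, Enzo=knave, Zora's claim "Enzo is a knave if and only if Jing is a knave" comes out true where it would need to be false.)
So Jing must be a knight, making "Jing is a knight if and only if Cara is a knight" true. Taking Jing=knight, Zora=knave, Cara=knight, Enzo=knave, each remaining statement checks out:
  Zora (knave): "Enzo is a knave if and only if Jing is a knave" — false. ✓
  Cara (knight): "exactly 2 of Jing, Zora, Cara, and Enzo are knights" — true. ✓
  Enzo (knave): "Zora is a knight" — false. ✓
This is the unique consistent assignment.

Knights: Jing and Cara. Knaves: Zora and Enzo.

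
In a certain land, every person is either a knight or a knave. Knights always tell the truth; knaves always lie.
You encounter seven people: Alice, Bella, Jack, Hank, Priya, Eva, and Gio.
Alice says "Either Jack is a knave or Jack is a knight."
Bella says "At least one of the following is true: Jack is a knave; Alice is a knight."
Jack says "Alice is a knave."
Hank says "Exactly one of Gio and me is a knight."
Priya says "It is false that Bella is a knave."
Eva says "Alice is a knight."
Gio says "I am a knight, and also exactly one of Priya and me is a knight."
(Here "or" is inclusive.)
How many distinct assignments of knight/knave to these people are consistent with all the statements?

2

Consistent assignments:
  Alice=knight, Bella=knight, Jack=knave, Hank=knight, Priya=knight, Eva=knight, Gio=knave
  Alice=knight, Bella=knight, Jack=knave, Hank=knave, Priya=knight, Eva=knight, Gio=knave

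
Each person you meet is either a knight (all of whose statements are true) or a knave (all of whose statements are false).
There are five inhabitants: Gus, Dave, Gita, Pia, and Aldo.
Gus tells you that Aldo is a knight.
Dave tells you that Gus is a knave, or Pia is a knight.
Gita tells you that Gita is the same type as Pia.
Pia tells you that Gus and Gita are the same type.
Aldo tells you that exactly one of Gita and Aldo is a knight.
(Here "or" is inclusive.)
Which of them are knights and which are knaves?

Gus is a knave, Dave is a knight, Gita is a knave, Pia is a knight, and Aldo is a knave.

As a knave, Gus's statement "Aldo is a knight" should be false; it is.
Dave is a knight, and the claim "Gus is a knave, or Pia is a knight" is indeed true.
Gita is a knave; "Gita is the same type as Pia" is false, as required.
Since Pia is a knight, "Gus and Gita are the same type" needs to be true, which holds.
Since Aldo is a knave, "exactly one of Gita and Aldo is a knight" needs to be false, which holds.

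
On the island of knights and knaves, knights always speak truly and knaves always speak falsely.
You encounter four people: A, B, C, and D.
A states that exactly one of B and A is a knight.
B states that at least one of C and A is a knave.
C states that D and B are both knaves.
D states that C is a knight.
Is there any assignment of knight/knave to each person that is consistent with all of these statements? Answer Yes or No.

No

Checking all 16 assignments, each has at least one speaker whose statement's truth value contradicts their type.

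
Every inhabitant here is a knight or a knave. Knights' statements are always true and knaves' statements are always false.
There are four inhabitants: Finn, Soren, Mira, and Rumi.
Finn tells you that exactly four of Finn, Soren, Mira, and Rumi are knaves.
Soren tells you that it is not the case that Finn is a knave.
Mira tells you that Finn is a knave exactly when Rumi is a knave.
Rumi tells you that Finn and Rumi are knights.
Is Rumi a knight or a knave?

Consistent assignments: {Finn=knave, Soren=knave, Mira=knight, Rumi=knave}
In every consistent assignment, Rumi is a knave.

Rumi is a knave.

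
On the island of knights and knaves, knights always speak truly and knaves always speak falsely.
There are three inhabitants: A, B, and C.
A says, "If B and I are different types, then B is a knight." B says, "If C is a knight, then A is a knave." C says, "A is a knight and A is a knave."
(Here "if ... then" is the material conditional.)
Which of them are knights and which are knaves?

Knights: A and B. Knaves: C.

A (knight): "if B and I are different types, then B is a knight" — True. ✓
B is a knight; "if C is a knight, then A is a knave" is True, as required.
C is a knave, and the claim "A is a knight and A is a knave" is indeed false.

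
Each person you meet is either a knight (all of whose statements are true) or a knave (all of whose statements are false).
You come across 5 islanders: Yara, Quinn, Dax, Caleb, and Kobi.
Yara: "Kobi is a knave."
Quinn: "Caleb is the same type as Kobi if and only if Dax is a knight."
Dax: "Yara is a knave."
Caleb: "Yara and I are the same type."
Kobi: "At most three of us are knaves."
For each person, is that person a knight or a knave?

Yara is a knight, Quinn is a knave, Dax is a knave, Caleb is a knave, and Kobi is a knave.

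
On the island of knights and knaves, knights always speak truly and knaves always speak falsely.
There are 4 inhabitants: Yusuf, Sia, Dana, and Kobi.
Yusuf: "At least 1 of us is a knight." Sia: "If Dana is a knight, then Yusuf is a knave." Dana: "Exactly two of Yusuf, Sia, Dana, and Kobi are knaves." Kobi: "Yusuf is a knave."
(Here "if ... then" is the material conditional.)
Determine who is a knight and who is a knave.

Knights: Yusuf and Dana. Knaves: Sia and Kobi.

Since Yusuf is a knight, "at least 1 of us is a knight" needs to be True, which holds.
Since Sia is a knave, "if Dana is a knight, then Yusuf is a knave" needs to be False, which holds.
Dana is a knight, and the claim "exactly two of Yusuf, Sia, Dana, and Kobi are knaves" is indeed True.
Kobi is a knave, and the claim "Yusuf is a knave" is indeed False.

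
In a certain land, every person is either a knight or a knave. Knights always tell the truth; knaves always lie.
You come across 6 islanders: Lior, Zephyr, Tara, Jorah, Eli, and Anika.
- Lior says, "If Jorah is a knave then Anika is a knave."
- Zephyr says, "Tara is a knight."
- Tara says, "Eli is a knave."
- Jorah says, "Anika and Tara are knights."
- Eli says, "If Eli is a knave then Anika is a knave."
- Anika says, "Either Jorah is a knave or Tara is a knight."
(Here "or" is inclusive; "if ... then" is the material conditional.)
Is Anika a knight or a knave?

Anika is a knight.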